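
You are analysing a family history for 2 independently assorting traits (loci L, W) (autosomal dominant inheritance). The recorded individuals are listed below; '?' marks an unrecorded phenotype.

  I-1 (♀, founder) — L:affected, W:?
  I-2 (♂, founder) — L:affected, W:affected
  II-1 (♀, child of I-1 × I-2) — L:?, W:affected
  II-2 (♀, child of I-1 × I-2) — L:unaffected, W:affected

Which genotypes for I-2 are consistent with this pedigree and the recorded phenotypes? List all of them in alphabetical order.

L/I-1 aff ·: Ll
L/I-2 aff ·: Ll
L/II-1 ? I-1×I-2: ll|Ll|LL
L/II-2 un I-1×I-2: ll
⇒ L over [I-1,I-2,II-1,II-2]: 3 consistent
W/I-1 ? ·: ww|Ww|WW
W/I-2 aff ·: Ww|WW
W/II-1 aff I-1×I-2: Ww|WW
W/II-2 aff I-1×I-2: Ww|WW
⇒ W over [I-1,I-2,II-1,II-2]: 15 consistent

I-2 ∈ {Ll WW, Ll Ww}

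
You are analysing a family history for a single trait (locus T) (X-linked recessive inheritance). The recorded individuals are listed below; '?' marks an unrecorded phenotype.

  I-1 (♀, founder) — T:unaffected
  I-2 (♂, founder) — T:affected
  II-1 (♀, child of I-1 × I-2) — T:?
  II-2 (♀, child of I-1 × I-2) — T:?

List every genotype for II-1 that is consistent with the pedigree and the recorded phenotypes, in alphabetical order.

II-1 ∈ {X^TX^t, X^tX^t}

T/I-1 un ·: X^TX^T|X^TX^t
T/I-2 aff ·: X^tY
T/II-1 ? I-1×I-2: X^TX^t|X^tX^t
T/II-2 ? I-1×I-2: X^TX^t|X^tX^t
⇒ T over [I-1,I-2,II-1,II-2]: 5 consistent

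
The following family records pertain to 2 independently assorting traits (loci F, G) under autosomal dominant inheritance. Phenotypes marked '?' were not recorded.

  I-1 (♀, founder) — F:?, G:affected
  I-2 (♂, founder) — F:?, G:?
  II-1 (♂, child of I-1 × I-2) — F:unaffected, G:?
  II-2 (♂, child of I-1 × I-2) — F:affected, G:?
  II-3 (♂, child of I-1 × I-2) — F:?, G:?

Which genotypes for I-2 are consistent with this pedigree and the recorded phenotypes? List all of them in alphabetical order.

I-2 ∈ {Ff GG, Ff Gg, Ff gg, ff GG, ff Gg, ff gg}

F/I-1 ? ·: ff|Ff
F/I-2 ? ·: ff|Ff
F/II-1 un I-1×I-2: ff
F/II-2 aff I-1×I-2: Ff|FF
F/II-3 ? I-1×I-2: ff|Ff|FF
⇒ F over [I-1,I-2,II-1,II-2,II-3]: 10 consistent
G/I-1 aff ·: Gg|GG
G/I-2 ? ·: gg|Gg|GG
G/II-1 ? I-1×I-2: gg|Gg|GG
G/II-2 ? I-1×I-2: gg|Gg|GG
G/II-3 ? I-1×I-2: gg|Gg|GG
⇒ G over [I-1,I-2,II-1,II-2,II-3]: 53 consistent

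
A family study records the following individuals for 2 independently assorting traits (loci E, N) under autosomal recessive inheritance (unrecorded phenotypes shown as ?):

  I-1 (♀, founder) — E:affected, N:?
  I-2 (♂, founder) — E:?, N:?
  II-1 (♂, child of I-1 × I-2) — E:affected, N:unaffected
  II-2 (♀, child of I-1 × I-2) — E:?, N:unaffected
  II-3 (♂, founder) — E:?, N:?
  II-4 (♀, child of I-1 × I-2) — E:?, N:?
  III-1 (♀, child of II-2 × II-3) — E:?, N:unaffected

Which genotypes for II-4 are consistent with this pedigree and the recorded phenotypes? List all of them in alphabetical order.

E/I-1 aff ·: ee
E/I-2 ? ·: Ee|ee
E/II-1 aff I-1×I-2: ee
E/II-2 ? I-1×I-2: Ee|ee
E/II-3 ? ·: EE|Ee|ee
E/II-4 ? I-1×I-2: Ee|ee
E/III-1 ? II-2×II-3: EE|Ee|ee
⇒ E over [I-1,I-2,II-1,II-2,II-3,II-4,III-1]: 26 consistent
N/I-1 ? ·: NN|Nn|nn
N/I-2 ? ·: NN|Nn|nn
N/II-1 un I-1×I-2: NN|Nn
N/II-2 un I-1×I-2: NN|Nn
N/II-3 ? ·: NN|Nn|nn
N/II-4 ? I-1×I-2: NN|Nn|nn
N/III-1 un II-2×II-3: NN|Nn
⇒ N over [I-1,I-2,II-1,II-2,II-3,II-4,III-1]: 160 consistent

II-4 ∈ {Ee NN, Ee Nn, Ee nn, ee NN, ee Nn, ee nn}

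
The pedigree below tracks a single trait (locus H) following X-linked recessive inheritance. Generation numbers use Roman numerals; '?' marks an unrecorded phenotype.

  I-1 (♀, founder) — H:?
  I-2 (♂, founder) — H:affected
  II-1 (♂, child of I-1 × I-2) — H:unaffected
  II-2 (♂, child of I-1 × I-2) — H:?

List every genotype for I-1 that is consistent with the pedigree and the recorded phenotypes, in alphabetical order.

I-1 ∈ {X^HX^H, X^HX^h}

H/I-1 ? ·: X^HX^H|X^HX^h
H/I-2 aff ·: X^hY
H/II-1 un I-1×I-2: X^HY
H/II-2 ? I-1×I-2: X^HY|X^hY
⇒ H over [I-1,I-2,II-1,II-2]: 3 consistent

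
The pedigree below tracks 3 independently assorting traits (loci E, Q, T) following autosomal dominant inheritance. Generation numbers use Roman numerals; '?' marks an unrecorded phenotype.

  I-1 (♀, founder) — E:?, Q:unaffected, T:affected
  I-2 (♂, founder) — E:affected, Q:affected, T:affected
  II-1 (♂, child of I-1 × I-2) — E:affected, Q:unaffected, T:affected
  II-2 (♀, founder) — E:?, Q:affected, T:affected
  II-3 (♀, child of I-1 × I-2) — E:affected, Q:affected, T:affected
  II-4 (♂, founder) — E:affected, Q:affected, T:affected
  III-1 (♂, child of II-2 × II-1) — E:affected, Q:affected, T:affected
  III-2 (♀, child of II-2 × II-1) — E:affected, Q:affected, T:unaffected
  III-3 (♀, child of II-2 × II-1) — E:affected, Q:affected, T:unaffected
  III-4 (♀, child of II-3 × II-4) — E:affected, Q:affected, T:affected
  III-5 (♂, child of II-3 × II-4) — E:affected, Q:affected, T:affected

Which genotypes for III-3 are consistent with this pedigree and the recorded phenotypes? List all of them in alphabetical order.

III-3 ∈ {EE Qq tt, Ee Qq tt}

E/I-1 ? ·: ee|Ee|EE
E/I-2 aff ·: Ee|EE
E/II-1 aff I-1×I-2: Ee|EE
E/II-2 ? ·: ee|Ee|EE
E/II-3 aff I-1×I-2: Ee|EE
E/II-4 aff ·: Ee|EE
E/III-1 aff II-2×II-1: Ee|EE
E/III-2 aff II-2×II-1: Ee|EE
E/III-3 aff II-2×II-1: Ee|EE
E/III-4 aff II-3×II-4: Ee|EE
E/III-5 aff II-3×II-4: Ee|EE
⇒ E over [I-1,I-2,II-1,II-2,II-3,II-4,III-1,III-2,III-3,III-4,III-5]: 1375 consistent
Q/I-1 un ·: qq
Q/I-2 aff ·: Qq
Q/II-1 un I-1×I-2: qq
Q/II-2 aff ·: Qq|QQ
Q/II-3 aff I-1×I-2: Qq
Q/II-4 aff ·: Qq|QQ
Q/III-1 aff II-2×II-1: Qq
Q/III-2 aff II-2×II-1: Qq
Q/III-3 aff II-2×II-1: Qq
Q/III-4 aff II-3×II-4: Qq|QQ
Q/III-5 aff II-3×II-4: Qq|QQ
⇒ Q over [I-1,I-2,II-1,II-2,II-3,II-4,III-1,III-2,III-3,III-4,III-5]: 16 consistent
T/I-1 aff ·: Tt|TT
T/I-2 aff ·: Tt|TT
T/II-1 aff I-1×I-2: Tt
T/II-2 aff ·: Tt
T/II-3 aff I-1×I-2: Tt|TT
T/II-4 aff ·: Tt|TT
T/III-1 aff II-2×II-1: Tt|TT
T/III-2 un II-2×II-1: tt
T/III-3 un II-2×II-1: tt
T/III-4 aff II-3×II-4: Tt|TT
T/III-5 aff II-3×II-4: Tt|TT
⇒ T over [I-1,I-2,II-1,II-2,II-3,II-4,III-1,III-2,III-3,III-4,III-5]: 78 consistent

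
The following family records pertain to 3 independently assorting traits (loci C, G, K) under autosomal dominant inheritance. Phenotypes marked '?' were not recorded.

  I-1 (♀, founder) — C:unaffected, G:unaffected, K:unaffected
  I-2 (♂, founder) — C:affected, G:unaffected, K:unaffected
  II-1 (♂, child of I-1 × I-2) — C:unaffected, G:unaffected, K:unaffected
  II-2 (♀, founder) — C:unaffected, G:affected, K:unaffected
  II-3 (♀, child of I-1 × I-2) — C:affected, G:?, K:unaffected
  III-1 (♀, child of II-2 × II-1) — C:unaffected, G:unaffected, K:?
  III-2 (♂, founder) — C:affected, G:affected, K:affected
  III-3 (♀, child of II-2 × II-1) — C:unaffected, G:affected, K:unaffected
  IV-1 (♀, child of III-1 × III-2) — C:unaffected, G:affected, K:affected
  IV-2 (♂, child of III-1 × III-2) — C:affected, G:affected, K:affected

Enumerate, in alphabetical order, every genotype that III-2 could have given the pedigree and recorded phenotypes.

III-2 ∈ {Cc GG KK, Cc GG Kk, Cc Gg KK, Cc Gg Kk}

C/I-1 un ·: cc
C/I-2 aff ·: Cc
C/II-1 un I-1×I-2: cc
C/II-2 un ·: cc
C/II-3 aff I-1×I-2: Cc
C/III-1 un II-2×II-1: cc
C/III-2 aff ·: Cc
C/III-3 un II-2×II-1: cc
C/IV-1 un III-1×III-2: cc
C/IV-2 aff III-1×III-2: Cc
⇒ C over [I-1,I-2,II-1,II-2,II-3,III-1,III-2,III-3,IV-1,IV-2]: 1 consistent
G/I-1 un ·: gg
G/I-2 un ·: gg
G/II-1 un I-1×I-2: gg
G/II-2 aff ·: Gg
G/II-3 ? I-1×I-2: gg
G/III-1 un II-2×II-1: gg
G/III-2 aff ·: Gg|GG
G/III-3 aff II-2×II-1: Gg
G/IV-1 aff III-1×III-2: Gg
G/IV-2 aff III-1×III-2: Gg
⇒ G over [I-1,I-2,II-1,II-2,II-3,III-1,III-2,III-3,IV-1,IV-2]: 2 consistent
K/I-1 un ·: kk
K/I-2 un ·: kk
K/II-1 un I-1×I-2: kk
K/II-2 un ·: kk
K/II-3 un I-1×I-2: kk
K/III-1 ? II-2×II-1: kk
K/III-2 aff ·: Kk|KK
K/III-3 un II-2×II-1: kk
K/IV-1 aff III-1×III-2: Kk
K/IV-2 aff III-1×III-2: Kk
⇒ K over [I-1,I-2,II-1,II-2,II-3,III-1,III-2,III-3,IV-1,IV-2]: 2 consistent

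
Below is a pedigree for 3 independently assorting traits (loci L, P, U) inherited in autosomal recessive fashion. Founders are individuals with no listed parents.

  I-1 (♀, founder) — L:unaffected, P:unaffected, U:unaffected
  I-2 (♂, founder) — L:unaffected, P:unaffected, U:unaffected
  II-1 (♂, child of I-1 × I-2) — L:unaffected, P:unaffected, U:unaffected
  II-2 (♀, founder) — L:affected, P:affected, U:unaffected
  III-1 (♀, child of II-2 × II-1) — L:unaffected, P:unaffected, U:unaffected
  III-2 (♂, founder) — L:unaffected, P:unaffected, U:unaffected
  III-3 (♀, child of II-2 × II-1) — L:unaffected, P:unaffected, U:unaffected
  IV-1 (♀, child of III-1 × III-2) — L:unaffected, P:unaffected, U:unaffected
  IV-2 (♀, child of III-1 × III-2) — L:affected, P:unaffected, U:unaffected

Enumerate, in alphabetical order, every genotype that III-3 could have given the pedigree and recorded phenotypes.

III-3 ∈ {Ll Pp UU, Ll Pp Uu}

L/I-1 un ·: LL|Ll
L/I-2 un ·: LL|Ll
L/II-1 un I-1×I-2: LL|Ll
L/II-2 aff ·: ll
L/III-1 un II-2×II-1: Ll
L/III-2 un ·: Ll
L/III-3 un II-2×II-1: Ll
L/IV-1 un III-1×III-2: LL|Ll
L/IV-2 aff III-1×III-2: ll
⇒ L over [I-1,I-2,II-1,II-2,III-1,III-2,III-3,IV-1,IV-2]: 14 consistent
P/I-1 un ·: PP|Pp
P/I-2 un ·: PP|Pp
P/II-1 un I-1×I-2: PP|Pp
P/II-2 aff ·: pp
P/III-1 un II-2×II-1: Pp
P/III-2 un ·: PP|Pp
P/III-3 un II-2×II-1: Pp
P/IV-1 un III-1×III-2: PP|Pp
P/IV-2 un III-1×III-2: PP|Pp
⇒ P over [I-1,I-2,II-1,II-2,III-1,III-2,III-3,IV-1,IV-2]: 56 consistent
U/I-1 un ·: UU|Uu
U/I-2 un ·: UU|Uu
U/II-1 un I-1×I-2: UU|Uu
U/II-2 un ·: UU|Uu
U/III-1 un II-2×II-1: UU|Uu
U/III-2 un ·: UU|Uu
U/III-3 un II-2×II-1: UU|Uu
U/IV-1 un III-1×III-2: UU|Uu
U/IV-2 un III-1×III-2: UU|Uu
⇒ U over [I-1,I-2,II-1,II-2,III-1,III-2,III-3,IV-1,IV-2]: 280 consistent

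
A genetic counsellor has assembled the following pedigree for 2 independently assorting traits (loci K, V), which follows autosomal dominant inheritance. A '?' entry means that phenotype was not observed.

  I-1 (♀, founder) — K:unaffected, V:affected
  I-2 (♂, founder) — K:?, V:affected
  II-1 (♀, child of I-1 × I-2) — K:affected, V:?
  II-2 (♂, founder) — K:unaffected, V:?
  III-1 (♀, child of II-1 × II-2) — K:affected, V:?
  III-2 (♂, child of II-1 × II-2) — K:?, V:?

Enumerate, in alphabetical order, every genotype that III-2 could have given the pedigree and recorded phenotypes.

III-2 ∈ {Kk VV, Kk Vv, Kk vv, kk VV, kk Vv, kk vv}

K/I-1 un ·: kk
K/I-2 ? ·: Kk|KK
K/II-1 aff I-1×I-2: Kk
K/II-2 un ·: kk
K/III-1 aff II-1×II-2: Kk
K/III-2 ? II-1×II-2: kk|Kk
⇒ K over [I-1,I-2,II-1,II-2,III-1,III-2]: 4 consistent
V/I-1 aff ·: Vv|VV
V/I-2 aff ·: Vv|VV
V/II-1 ? I-1×I-2: vv|Vv|VV
V/II-2 ? ·: vv|Vv|VV
V/III-1 ? II-1×II-2: vv|Vv|VV
V/III-2 ? II-1×II-2: vv|Vv|VV
⇒ V over [I-1,I-2,II-1,II-2,III-1,III-2]: 81 consistent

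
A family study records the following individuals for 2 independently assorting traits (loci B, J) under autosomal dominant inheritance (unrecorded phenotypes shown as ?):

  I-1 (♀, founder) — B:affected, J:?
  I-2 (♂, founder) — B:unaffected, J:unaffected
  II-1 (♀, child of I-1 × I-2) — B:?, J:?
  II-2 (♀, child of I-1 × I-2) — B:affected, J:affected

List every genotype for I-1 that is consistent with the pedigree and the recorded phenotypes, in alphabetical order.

I-1 ∈ {BB JJ, BB Jj, Bb JJ, Bb Jj}

B/I-1 aff ·: Bb|BB
B/I-2 un ·: bb
B/II-1 ? I-1×I-2: bb|Bb
B/II-2 aff I-1×I-2: Bb
⇒ B over [I-1,I-2,II-1,II-2]: 3 consistent
J/I-1 ? ·: Jj|JJ
J/I-2 un ·: jj
J/II-1 ? I-1×I-2: jj|Jj
J/II-2 aff I-1×I-2: Jj
⇒ J over [I-1,I-2,II-1,II-2]: 3 consistent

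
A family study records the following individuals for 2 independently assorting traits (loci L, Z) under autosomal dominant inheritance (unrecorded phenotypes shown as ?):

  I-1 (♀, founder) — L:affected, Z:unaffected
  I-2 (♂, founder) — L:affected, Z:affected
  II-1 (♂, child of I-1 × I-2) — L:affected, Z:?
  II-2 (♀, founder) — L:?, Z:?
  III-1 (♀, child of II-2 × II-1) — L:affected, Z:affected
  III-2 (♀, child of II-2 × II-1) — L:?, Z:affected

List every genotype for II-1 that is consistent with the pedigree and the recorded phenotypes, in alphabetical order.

L/I-1 aff ·: Ll|LL
L/I-2 aff ·: Ll|LL
L/II-1 aff I-1×I-2: Ll|LL
L/II-2 ? ·: ll|Ll|LL
L/III-1 aff II-2×II-1: Ll|LL
L/III-2 ? II-2×II-1: ll|Ll|LL
⇒ L over [I-1,I-2,II-1,II-2,III-1,III-2]: 60 consistent
Z/I-1 un ·: zz
Z/I-2 aff ·: Zz|ZZ
Z/II-1 ? I-1×I-2: zz|Zz
Z/II-2 ? ·: zz|Zz|ZZ
Z/III-1 aff II-2×II-1: Zz|ZZ
Z/III-2 aff II-2×II-1: Zz|ZZ
⇒ Z over [I-1,I-2,II-1,II-2,III-1,III-2]: 20 consistent

II-1 ∈ {LL Zz, LL zz, Ll Zz, Ll zz}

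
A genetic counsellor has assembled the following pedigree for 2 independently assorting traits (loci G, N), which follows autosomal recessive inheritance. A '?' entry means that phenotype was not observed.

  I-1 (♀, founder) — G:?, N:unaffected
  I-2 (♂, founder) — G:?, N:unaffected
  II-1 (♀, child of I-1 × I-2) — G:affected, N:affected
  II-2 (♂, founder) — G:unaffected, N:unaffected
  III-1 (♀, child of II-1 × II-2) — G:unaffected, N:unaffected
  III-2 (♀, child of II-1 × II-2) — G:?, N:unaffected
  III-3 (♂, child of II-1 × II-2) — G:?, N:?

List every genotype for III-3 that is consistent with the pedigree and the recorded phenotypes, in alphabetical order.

G/I-1 ? ·: Gg|gg
G/I-2 ? ·: Gg|gg
G/II-1 aff I-1×I-2: gg
G/II-2 un ·: GG|Gg
G/III-1 un II-1×II-2: Gg
G/III-2 ? II-1×II-2: Gg|gg
G/III-3 ? II-1×II-2: Gg|gg
⇒ G over [I-1,I-2,II-1,II-2,III-1,III-2,III-3]: 20 consistent
N/I-1 un ·: Nn
N/I-2 un ·: Nn
N/II-1 aff I-1×I-2: nn
N/II-2 un ·: NN|Nn
N/III-1 un II-1×II-2: Nn
N/III-2 un II-1×II-2: Nn
N/III-3 ? II-1×II-2: Nn|nn
⇒ N over [I-1,I-2,II-1,II-2,III-1,III-2,III-3]: 3 consistent

III-3 ∈ {Gg Nn, Gg nn, gg Nn, gg nn}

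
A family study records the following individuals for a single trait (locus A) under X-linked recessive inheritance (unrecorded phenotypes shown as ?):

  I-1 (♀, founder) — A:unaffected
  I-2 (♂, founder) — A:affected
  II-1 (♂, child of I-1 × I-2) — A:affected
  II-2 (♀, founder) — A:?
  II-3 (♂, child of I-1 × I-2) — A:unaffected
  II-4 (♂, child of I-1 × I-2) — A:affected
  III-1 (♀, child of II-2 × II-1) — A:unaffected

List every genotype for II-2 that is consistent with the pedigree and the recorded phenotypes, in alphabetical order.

II-2 ∈ {X^AX^A, X^AX^a}

A/I-1 un ·: X^AX^a
A/I-2 aff ·: X^aY
A/II-1 aff I-1×I-2: X^aY
A/II-2 ? ·: X^AX^A|X^AX^a
A/II-3 un I-1×I-2: X^AY
A/II-4 aff I-1×I-2: X^aY
A/III-1 un II-2×II-1: X^AX^a
⇒ A over [I-1,I-2,II-1,II-2,II-3,II-4,III-1]: 2 consistent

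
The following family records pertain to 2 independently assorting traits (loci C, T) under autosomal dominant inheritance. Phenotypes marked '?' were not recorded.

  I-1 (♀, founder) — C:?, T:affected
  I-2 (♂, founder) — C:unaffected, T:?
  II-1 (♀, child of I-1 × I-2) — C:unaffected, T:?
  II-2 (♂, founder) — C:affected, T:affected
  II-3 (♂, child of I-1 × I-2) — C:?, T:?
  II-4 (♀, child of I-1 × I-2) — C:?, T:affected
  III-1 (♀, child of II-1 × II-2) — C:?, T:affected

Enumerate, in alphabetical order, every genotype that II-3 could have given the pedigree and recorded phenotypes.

II-3 ∈ {Cc TT, Cc Tt, Cc tt, cc TT, cc Tt, cc tt}

C/I-1 ? ·: cc|Cc
C/I-2 un ·: cc
C/II-1 un I-1×I-2: cc
C/II-2 aff ·: Cc|CC
C/II-3 ? I-1×I-2: cc|Cc
C/II-4 ? I-1×I-2: cc|Cc
C/III-1 ? II-1×II-2: cc|Cc
⇒ C over [I-1,I-2,II-1,II-2,II-3,II-4,III-1]: 15 consistent
T/I-1 aff ·: Tt|TT
T/I-2 ? ·: tt|Tt|TT
T/II-1 ? I-1×I-2: tt|Tt|TT
T/II-2 aff ·: Tt|TT
T/II-3 ? I-1×I-2: tt|Tt|TT
T/II-4 aff I-1×I-2: Tt|TT
T/III-1 aff II-1×II-2: Tt|TT
⇒ T over [I-1,I-2,II-1,II-2,II-3,II-4,III-1]: 129 consistent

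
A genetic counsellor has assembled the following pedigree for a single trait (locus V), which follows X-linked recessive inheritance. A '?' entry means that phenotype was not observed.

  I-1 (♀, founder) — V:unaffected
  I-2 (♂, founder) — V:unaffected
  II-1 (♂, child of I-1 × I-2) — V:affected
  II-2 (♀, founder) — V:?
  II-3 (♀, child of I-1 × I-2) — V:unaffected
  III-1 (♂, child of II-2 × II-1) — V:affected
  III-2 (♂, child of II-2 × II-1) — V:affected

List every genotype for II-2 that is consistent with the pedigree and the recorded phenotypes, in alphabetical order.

V/I-1 un ·: X^VX^v
V/I-2 un ·: X^VY
V/II-1 aff I-1×I-2: X^vY
V/II-2 ? ·: X^VX^v|X^vX^v
V/II-3 un I-1×I-2: X^VX^V|X^VX^v
V/III-1 aff II-2×II-1: X^vY
V/III-2 aff II-2×II-1: X^vY
⇒ V over [I-1,I-2,II-1,II-2,II-3,III-1,III-2]: 4 consistent

II-2 ∈ {X^VX^v, X^vX^v}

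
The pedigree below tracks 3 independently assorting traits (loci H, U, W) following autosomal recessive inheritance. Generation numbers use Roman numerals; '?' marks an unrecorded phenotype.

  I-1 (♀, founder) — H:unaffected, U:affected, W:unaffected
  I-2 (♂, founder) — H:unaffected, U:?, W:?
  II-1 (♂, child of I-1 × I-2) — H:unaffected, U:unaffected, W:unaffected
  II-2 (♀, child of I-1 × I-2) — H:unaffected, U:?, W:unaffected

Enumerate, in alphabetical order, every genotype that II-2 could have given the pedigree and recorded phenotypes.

H/I-1 un ·: HH|Hh
H/I-2 un ·: HH|Hh
H/II-1 un I-1×I-2: HH|Hh
H/II-2 un I-1×I-2: HH|Hh
⇒ H over [I-1,I-2,II-1,II-2]: 13 consistent
U/I-1 aff ·: uu
U/I-2 ? ·: UU|Uu
U/II-1 un I-1×I-2: Uu
U/II-2 ? I-1×I-2: Uu|uu
⇒ U over [I-1,I-2,II-1,II-2]: 3 consistent
W/I-1 un ·: WW|Ww
W/I-2 ? ·: WW|Ww|ww
W/II-1 un I-1×I-2: WW|Ww
W/II-2 un I-1×I-2: WW|Ww
⇒ W over [I-1,I-2,II-1,II-2]: 15 consistent

II-2 ∈ {HH Uu WW, HH Uu Ww, HH uu WW, HH uu Ww, Hh Uu WW, Hh Uu Ww, Hh uu WW, Hh uu Ww}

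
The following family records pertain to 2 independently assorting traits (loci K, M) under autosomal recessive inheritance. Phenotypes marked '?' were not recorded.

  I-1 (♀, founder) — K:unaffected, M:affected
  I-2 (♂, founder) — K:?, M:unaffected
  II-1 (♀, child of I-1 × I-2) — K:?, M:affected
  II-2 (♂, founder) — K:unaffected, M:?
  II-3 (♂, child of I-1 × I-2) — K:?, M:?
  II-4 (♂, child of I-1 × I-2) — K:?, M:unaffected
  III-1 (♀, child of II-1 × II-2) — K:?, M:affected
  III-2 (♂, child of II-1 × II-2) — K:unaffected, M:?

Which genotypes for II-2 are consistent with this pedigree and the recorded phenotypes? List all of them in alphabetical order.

II-2 ∈ {KK Mm, KK mm, Kk Mm, Kk mm}

K/I-1 un ·: KK|Kk
K/I-2 ? ·: KK|Kk|kk
K/II-1 ? I-1×I-2: KK|Kk|kk
K/II-2 un ·: KK|Kk
K/II-3 ? I-1×I-2: KK|Kk|kk
K/II-4 ? I-1×I-2: KK|Kk|kk
K/III-1 ? II-1×II-2: KK|Kk|kk
K/III-2 un II-1×II-2: KK|Kk
⇒ K over [I-1,I-2,II-1,II-2,II-3,II-4,III-1,III-2]: 349 consistent
M/I-1 aff ·: mm
M/I-2 un ·: Mm
M/II-1 aff I-1×I-2: mm
M/II-2 ? ·: Mm|mm
M/II-3 ? I-1×I-2: Mm|mm
M/II-4 un I-1×I-2: Mm
M/III-1 aff II-1×II-2: mm
M/III-2 ? II-1×II-2: Mm|mm
⇒ M over [I-1,I-2,II-1,II-2,II-3,II-4,III-1,III-2]: 6 consistent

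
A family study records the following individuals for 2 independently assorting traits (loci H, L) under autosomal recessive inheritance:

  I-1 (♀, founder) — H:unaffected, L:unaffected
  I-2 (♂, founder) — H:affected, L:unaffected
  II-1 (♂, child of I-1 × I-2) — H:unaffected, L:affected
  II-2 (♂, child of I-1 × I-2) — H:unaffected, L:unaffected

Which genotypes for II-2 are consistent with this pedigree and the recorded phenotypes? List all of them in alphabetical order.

II-2 ∈ {Hh LL, Hh Ll}

H/I-1 un ·: HH|Hh
H/I-2 aff ·: hh
H/II-1 un I-1×I-2: Hh
H/II-2 un I-1×I-2: Hh
⇒ H over [I-1,I-2,II-1,II-2]: 2 consistent
L/I-1 un ·: Ll
L/I-2 un ·: Ll
L/II-1 aff I-1×I-2: ll
L/II-2 un I-1×I-2: LL|Ll
⇒ L over [I-1,I-2,II-1,II-2]: 2 consistent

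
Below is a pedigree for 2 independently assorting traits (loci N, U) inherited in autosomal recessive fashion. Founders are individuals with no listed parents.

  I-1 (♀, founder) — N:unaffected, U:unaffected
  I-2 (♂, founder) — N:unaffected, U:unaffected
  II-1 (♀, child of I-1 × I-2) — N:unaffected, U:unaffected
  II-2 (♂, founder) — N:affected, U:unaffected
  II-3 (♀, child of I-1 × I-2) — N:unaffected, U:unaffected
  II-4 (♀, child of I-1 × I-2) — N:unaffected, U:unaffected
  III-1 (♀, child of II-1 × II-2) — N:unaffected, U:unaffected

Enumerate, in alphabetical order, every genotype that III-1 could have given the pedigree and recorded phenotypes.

N/I-1 un ·: NN|Nn
N/I-2 un ·: NN|Nn
N/II-1 un I-1×I-2: NN|Nn
N/II-2 aff ·: nn
N/II-3 un I-1×I-2: NN|Nn
N/II-4 un I-1×I-2: NN|Nn
N/III-1 un II-1×II-2: Nn
⇒ N over [I-1,I-2,II-1,II-2,II-3,II-4,III-1]: 25 consistent
U/I-1 un ·: UU|Uu
U/I-2 un ·: UU|Uu
U/II-1 un I-1×I-2: UU|Uu
U/II-2 un ·: UU|Uu
U/II-3 un I-1×I-2: UU|Uu
U/II-4 un I-1×I-2: UU|Uu
U/III-1 un II-1×II-2: UU|Uu
⇒ U over [I-1,I-2,II-1,II-2,II-3,II-4,III-1]: 87 consistent

III-1 ∈ {Nn UU, Nn Uu}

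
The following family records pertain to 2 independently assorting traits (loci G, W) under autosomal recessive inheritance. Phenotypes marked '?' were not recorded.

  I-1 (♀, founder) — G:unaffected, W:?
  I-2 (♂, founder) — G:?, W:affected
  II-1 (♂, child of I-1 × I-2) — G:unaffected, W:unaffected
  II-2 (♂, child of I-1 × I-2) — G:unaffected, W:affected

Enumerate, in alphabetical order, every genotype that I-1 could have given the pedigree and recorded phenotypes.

G/I-1 un ·: GG|Gg
G/I-2 ? ·: GG|Gg|gg
G/II-1 un I-1×I-2: GG|Gg
G/II-2 un I-1×I-2: GG|Gg
⇒ G over [I-1,I-2,II-1,II-2]: 15 consistent
W/I-1 ? ·: Ww
W/I-2 aff ·: ww
W/II-1 un I-1×I-2: Ww
W/II-2 aff I-1×I-2: ww
⇒ W over [I-1,I-2,II-1,II-2]: 1 consistent

I-1 ∈ {GG Ww, Gg Ww}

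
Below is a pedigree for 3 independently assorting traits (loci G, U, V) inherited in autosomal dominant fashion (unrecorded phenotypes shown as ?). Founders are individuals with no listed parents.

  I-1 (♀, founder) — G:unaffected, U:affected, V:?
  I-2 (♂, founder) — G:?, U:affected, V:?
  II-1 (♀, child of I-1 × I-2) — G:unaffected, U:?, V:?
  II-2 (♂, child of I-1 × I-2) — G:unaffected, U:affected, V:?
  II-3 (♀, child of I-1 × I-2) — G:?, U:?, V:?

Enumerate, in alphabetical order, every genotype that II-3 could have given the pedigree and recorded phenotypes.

II-3 ∈ {Gg UU VV, Gg UU Vv, Gg UU vv, Gg Uu VV, Gg Uu Vv, Gg Uu vv, Gg uu VV, Gg uu Vv, Gg uu vv, gg UU VV, gg UU Vv, gg UU vv, gg Uu VV, gg Uu Vv, gg Uu vv, gg uu VV, gg uu Vv, gg uu vv}

G/I-1 un ·: gg
G/I-2 ? ·: gg|Gg
G/II-1 un I-1×I-2: gg
G/II-2 un I-1×I-2: gg
G/II-3 ? I-1×I-2: gg|Gg
⇒ G over [I-1,I-2,II-1,II-2,II-3]: 3 consistent
U/I-1 aff ·: Uu|UU
U/I-2 aff ·: Uu|UU
U/II-1 ? I-1×I-2: uu|Uu|UU
U/II-2 aff I-1×I-2: Uu|UU
U/II-3 ? I-1×I-2: uu|Uu|UU
⇒ U over [I-1,I-2,II-1,II-2,II-3]: 35 consistent
V/I-1 ? ·: vv|Vv|VV
V/I-2 ? ·: vv|Vv|VV
V/II-1 ? I-1×I-2: vv|Vv|VV
V/II-2 ? I-1×I-2: vv|Vv|VV
V/II-3 ? I-1×I-2: vv|Vv|VV
⇒ V over [I-1,I-2,II-1,II-2,II-3]: 63 consistent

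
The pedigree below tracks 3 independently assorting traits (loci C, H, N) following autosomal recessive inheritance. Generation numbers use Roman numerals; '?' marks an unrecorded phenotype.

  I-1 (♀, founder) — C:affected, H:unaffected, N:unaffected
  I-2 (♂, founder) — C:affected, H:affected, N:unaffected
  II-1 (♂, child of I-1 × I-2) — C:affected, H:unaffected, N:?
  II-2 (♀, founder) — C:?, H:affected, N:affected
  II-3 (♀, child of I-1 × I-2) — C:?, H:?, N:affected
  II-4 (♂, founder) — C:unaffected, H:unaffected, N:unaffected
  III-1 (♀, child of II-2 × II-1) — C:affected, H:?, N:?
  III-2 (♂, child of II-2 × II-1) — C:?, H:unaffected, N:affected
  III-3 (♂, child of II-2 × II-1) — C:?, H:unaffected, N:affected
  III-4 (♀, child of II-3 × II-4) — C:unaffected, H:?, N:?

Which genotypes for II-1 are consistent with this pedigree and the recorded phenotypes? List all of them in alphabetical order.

II-1 ∈ {cc Hh Nn, cc Hh nn}

C/I-1 aff ·: cc
C/I-2 aff ·: cc
C/II-1 aff I-1×I-2: cc
C/II-2 ? ·: Cc|cc
C/II-3 ? I-1×I-2: cc
C/II-4 un ·: CC|Cc
C/III-1 aff II-2×II-1: cc
C/III-2 ? II-2×II-1: Cc|cc
C/III-3 ? II-2×II-1: Cc|cc
C/III-4 un II-3×II-4: Cc
⇒ C over [I-1,I-2,II-1,II-2,II-3,II-4,III-1,III-2,III-3,III-4]: 10 consistent
H/I-1 un ·: HH|Hh
H/I-2 aff ·: hh
H/II-1 un I-1×I-2: Hh
H/II-2 aff ·: hh
H/II-3 ? I-1×I-2: Hh|hh
H/II-4 un ·: HH|Hh
H/III-1 ? II-2×II-1: Hh|hh
H/III-2 un II-2×II-1: Hh
H/III-3 un II-2×II-1: Hh
H/III-4 ? II-3×II-4: HH|Hh|hh
⇒ H over [I-1,I-2,II-1,II-2,II-3,II-4,III-1,III-2,III-3,III-4]: 26 consistent
N/I-1 un ·: Nn
N/I-2 un ·: Nn
N/II-1 ? I-1×I-2: Nn|nn
N/II-2 aff ·: nn
N/II-3 aff I-1×I-2: nn
N/II-4 un ·: NN|Nn
N/III-1 ? II-2×II-1: Nn|nn
N/III-2 aff II-2×II-1: nn
N/III-3 aff II-2×II-1: nn
N/III-4 ? II-3×II-4: Nn|nn
⇒ N over [I-1,I-2,II-1,II-2,II-3,II-4,III-1,III-2,III-3,III-4]: 9 consistent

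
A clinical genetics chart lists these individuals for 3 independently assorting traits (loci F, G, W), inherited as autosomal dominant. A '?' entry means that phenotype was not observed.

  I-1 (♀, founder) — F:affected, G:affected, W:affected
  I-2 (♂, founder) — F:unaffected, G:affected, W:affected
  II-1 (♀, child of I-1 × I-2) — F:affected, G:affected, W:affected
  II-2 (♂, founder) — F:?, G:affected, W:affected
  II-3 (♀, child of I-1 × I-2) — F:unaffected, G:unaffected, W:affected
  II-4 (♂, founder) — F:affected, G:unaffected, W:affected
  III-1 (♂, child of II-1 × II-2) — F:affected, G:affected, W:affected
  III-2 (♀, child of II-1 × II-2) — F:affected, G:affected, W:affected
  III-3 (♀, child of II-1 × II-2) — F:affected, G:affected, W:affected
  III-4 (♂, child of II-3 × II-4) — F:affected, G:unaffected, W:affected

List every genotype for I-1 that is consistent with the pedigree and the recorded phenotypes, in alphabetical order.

I-1 ∈ {Ff Gg WW, Ff Gg Ww}

F/I-1 aff ·: Ff
F/I-2 un ·: ff
F/II-1 aff I-1×I-2: Ff
F/II-2 ? ·: ff|Ff|FF
F/II-3 un I-1×I-2: ff
F/II-4 aff ·: Ff|FF
F/III-1 aff II-1×II-2: Ff|FF
F/III-2 aff II-1×II-2: Ff|FF
F/III-3 aff II-1×II-2: Ff|FF
F/III-4 aff II-3×II-4: Ff
⇒ F over [I-1,I-2,II-1,II-2,II-3,II-4,III-1,III-2,III-3,III-4]: 34 consistent
G/I-1 aff ·: Gg
G/I-2 aff ·: Gg
G/II-1 aff I-1×I-2: Gg|GG
G/II-2 aff ·: Gg|GG
G/II-3 un I-1×I-2: gg
G/II-4 un ·: gg
G/III-1 aff II-1×II-2: Gg|GG
G/III-2 aff II-1×II-2: Gg|GG
G/III-3 aff II-1×II-2: Gg|GG
G/III-4 un II-3×II-4: gg
⇒ G over [I-1,I-2,II-1,II-2,II-3,II-4,III-1,III-2,III-3,III-4]: 25 consistent
W/I-1 aff ·: Ww|WW
W/I-2 aff ·: Ww|WW
W/II-1 aff I-1×I-2: Ww|WW
W/II-2 aff ·: Ww|WW
W/II-3 aff I-1×I-2: Ww|WW
W/II-4 aff ·: Ww|WW
W/III-1 aff II-1×II-2: Ww|WW
W/III-2 aff II-1×II-2: Ww|WW
W/III-3 aff II-1×II-2: Ww|WW
W/III-4 aff II-3×II-4: Ww|WW
⇒ W over [I-1,I-2,II-1,II-2,II-3,II-4,III-1,III-2,III-3,III-4]: 552 consistent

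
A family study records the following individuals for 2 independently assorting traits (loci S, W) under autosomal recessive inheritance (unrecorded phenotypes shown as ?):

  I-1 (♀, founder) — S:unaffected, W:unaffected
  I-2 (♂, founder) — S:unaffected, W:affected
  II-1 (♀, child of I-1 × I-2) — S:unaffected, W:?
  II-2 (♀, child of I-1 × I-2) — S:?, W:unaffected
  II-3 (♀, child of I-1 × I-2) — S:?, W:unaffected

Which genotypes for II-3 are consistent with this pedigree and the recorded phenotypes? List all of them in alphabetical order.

S/I-1 un ·: SS|Ss
S/I-2 un ·: SS|Ss
S/II-1 un I-1×I-2: SS|Ss
S/II-2 ? I-1×I-2: SS|Ss|ss
S/II-3 ? I-1×I-2: SS|Ss|ss
⇒ S over [I-1,I-2,II-1,II-2,II-3]: 35 consistent
W/I-1 un ·: WW|Ww
W/I-2 aff ·: ww
W/II-1 ? I-1×I-2: Ww|ww
W/II-2 un I-1×I-2: Ww
W/II-3 un I-1×I-2: Ww
⇒ W over [I-1,I-2,II-1,II-2,II-3]: 3 consistent

II-3 ∈ {SS Ww, Ss Ww, ss Ww}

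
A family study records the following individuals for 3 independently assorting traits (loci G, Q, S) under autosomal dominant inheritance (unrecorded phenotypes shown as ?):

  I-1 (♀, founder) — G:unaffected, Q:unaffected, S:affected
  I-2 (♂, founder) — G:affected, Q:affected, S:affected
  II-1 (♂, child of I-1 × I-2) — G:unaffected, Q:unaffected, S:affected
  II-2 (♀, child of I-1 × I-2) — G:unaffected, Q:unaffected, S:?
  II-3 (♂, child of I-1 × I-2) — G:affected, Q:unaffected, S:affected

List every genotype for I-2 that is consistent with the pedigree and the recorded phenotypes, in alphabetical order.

I-2 ∈ {Gg Qq SS, Gg Qq Ss}

G/I-1 un ·: gg
G/I-2 aff ·: Gg
G/II-1 un I-1×I-2: gg
G/II-2 un I-1×I-2: gg
G/II-3 aff I-1×I-2: Gg
⇒ G over [I-1,I-2,II-1,II-2,II-3]: 1 consistent
Q/I-1 un ·: qq
Q/I-2 aff ·: Qq
Q/II-1 un I-1×I-2: qq
Q/II-2 un I-1×I-2: qq
Q/II-3 un I-1×I-2: qq
⇒ Q over [I-1,I-2,II-1,II-2,II-3]: 1 consistent
S/I-1 aff ·: Ss|SS
S/I-2 aff ·: Ss|SS
S/II-1 aff I-1×I-2: Ss|SS
S/II-2 ? I-1×I-2: ss|Ss|SS
S/II-3 aff I-1×I-2: Ss|SS
⇒ S over [I-1,I-2,II-1,II-2,II-3]: 29 consistent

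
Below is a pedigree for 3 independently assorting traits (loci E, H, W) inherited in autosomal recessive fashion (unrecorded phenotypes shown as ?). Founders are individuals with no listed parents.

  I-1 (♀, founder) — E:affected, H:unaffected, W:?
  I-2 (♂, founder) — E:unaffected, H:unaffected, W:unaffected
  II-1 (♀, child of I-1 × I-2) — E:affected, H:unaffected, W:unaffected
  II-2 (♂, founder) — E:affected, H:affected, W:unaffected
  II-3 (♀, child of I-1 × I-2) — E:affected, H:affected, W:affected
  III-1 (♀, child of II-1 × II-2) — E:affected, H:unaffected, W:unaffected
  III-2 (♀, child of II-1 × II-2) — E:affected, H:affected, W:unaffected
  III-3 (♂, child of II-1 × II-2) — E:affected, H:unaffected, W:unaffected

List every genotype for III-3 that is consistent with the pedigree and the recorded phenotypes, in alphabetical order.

III-3 ∈ {ee Hh WW, ee Hh Ww}

E/I-1 aff ·: ee
E/I-2 un ·: Ee
E/II-1 aff I-1×I-2: ee
E/II-2 aff ·: ee
E/II-3 aff I-1×I-2: ee
E/III-1 aff II-1×II-2: ee
E/III-2 aff II-1×II-2: ee
E/III-3 aff II-1×II-2: ee
⇒ E over [I-1,I-2,II-1,II-2,II-3,III-1,III-2,III-3]: 1 consistent
H/I-1 un ·: Hh
H/I-2 un ·: Hh
H/II-1 un I-1×I-2: Hh
H/II-2 aff ·: hh
H/II-3 aff I-1×I-2: hh
H/III-1 un II-1×II-2: Hh
H/III-2 aff II-1×II-2: hh
H/III-3 un II-1×II-2: Hh
⇒ H over [I-1,I-2,II-1,II-2,II-3,III-1,III-2,III-3]: 1 consistent
W/I-1 ? ·: Ww|ww
W/I-2 un ·: Ww
W/II-1 un I-1×I-2: WW|Ww
W/II-2 un ·: WW|Ww
W/II-3 aff I-1×I-2: ww
W/III-1 un II-1×II-2: WW|Ww
W/III-2 un II-1×II-2: WW|Ww
W/III-3 un II-1×II-2: WW|Ww
⇒ W over [I-1,I-2,II-1,II-2,II-3,III-1,III-2,III-3]: 41 consistent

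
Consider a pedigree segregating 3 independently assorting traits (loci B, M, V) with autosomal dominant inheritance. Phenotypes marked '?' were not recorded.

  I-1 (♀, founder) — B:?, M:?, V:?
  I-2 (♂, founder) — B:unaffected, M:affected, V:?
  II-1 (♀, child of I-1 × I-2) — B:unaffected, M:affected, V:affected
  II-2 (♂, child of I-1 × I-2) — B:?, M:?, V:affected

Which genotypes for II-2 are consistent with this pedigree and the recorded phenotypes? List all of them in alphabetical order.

B/I-1 ? ·: bb|Bb
B/I-2 un ·: bb
B/II-1 un I-1×I-2: bb
B/II-2 ? I-1×I-2: bb|Bb
⇒ B over [I-1,I-2,II-1,II-2]: 3 consistent
M/I-1 ? ·: mm|Mm|MM
M/I-2 aff ·: Mm|MM
M/II-1 aff I-1×I-2: Mm|MM
M/II-2 ? I-1×I-2: mm|Mm|MM
⇒ M over [I-1,I-2,II-1,II-2]: 18 consistent
V/I-1 ? ·: vv|Vv|VV
V/I-2 ? ·: vv|Vv|VV
V/II-1 aff I-1×I-2: Vv|VV
V/II-2 aff I-1×I-2: Vv|VV
⇒ V over [I-1,I-2,II-1,II-2]: 17 consistent

II-2 ∈ {Bb MM VV, Bb MM Vv, Bb Mm VV, Bb Mm Vv, Bb mm VV, Bb mm Vv, bb MM VV, bb MM Vv, bb Mm VV, bb Mm Vv, bb mm VV, bb mm Vv}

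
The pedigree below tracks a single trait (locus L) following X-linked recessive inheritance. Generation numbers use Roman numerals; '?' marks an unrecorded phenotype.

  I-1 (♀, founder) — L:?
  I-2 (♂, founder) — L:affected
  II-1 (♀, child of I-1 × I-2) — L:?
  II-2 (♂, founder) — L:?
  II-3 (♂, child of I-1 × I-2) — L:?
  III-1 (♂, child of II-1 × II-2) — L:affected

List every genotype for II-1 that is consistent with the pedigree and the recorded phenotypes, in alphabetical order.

L/I-1 ? ·: X^LX^L|X^LX^l|X^lX^l
L/I-2 aff ·: X^lY
L/II-1 ? I-1×I-2: X^LX^l|X^lX^l
L/II-2 ? ·: X^LY|X^lY
L/II-3 ? I-1×I-2: X^LY|X^lY
L/III-1 aff II-1×II-2: X^lY
⇒ L over [I-1,I-2,II-1,II-2,II-3,III-1]: 12 consistent

II-1 ∈ {X^LX^l, X^lX^l}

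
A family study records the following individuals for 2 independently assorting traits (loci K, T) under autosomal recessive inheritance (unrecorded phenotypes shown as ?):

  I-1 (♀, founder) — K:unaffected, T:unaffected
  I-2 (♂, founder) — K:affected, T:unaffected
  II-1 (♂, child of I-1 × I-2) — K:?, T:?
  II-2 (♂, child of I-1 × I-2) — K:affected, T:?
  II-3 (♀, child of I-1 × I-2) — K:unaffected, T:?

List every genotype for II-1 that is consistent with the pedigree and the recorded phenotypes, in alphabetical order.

II-1 ∈ {Kk TT, Kk Tt, Kk tt, kk TT, kk Tt, kk tt}

K/I-1 un ·: Kk
K/I-2 aff ·: kk
K/II-1 ? I-1×I-2: Kk|kk
K/II-2 aff I-1×I-2: kk
K/II-3 un I-1×I-2: Kk
⇒ K over [I-1,I-2,II-1,II-2,II-3]: 2 consistent
T/I-1 un ·: TT|Tt
T/I-2 un ·: TT|Tt
T/II-1 ? I-1×I-2: TT|Tt|tt
T/II-2 ? I-1×I-2: TT|Tt|tt
T/II-3 ? I-1×I-2: TT|Tt|tt
⇒ T over [I-1,I-2,II-1,II-2,II-3]: 44 consistent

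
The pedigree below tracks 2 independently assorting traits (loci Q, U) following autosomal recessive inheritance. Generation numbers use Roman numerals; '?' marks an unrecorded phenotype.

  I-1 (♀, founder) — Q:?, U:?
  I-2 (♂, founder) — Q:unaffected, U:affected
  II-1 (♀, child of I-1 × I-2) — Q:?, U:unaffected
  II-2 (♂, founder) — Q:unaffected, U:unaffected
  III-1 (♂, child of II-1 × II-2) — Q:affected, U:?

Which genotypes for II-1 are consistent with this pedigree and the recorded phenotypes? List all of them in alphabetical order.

Q/I-1 ? ·: QQ|Qq|qq
Q/I-2 un ·: QQ|Qq
Q/II-1 ? I-1×I-2: Qq|qq
Q/II-2 un ·: Qq
Q/III-1 aff II-1×II-2: qq
⇒ Q over [I-1,I-2,II-1,II-2,III-1]: 7 consistent
U/I-1 ? ·: UU|Uu
U/I-2 aff ·: uu
U/II-1 un I-1×I-2: Uu
U/II-2 un ·: UU|Uu
U/III-1 ? II-1×II-2: UU|Uu|uu
⇒ U over [I-1,I-2,II-1,II-2,III-1]: 10 consistent

II-1 ∈ {Qq Uu, qq Uu}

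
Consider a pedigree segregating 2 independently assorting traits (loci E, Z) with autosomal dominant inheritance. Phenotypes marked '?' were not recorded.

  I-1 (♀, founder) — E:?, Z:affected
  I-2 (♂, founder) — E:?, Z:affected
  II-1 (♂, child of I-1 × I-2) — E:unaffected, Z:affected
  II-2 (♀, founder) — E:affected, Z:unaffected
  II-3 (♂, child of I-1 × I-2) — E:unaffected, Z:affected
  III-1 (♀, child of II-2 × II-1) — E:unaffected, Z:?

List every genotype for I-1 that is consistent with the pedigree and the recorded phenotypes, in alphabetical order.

I-1 ∈ {Ee ZZ, Ee Zz, ee ZZ, ee Zz}

E/I-1 ? ·: ee|Ee
E/I-2 ? ·: ee|Ee
E/II-1 un I-1×I-2: ee
E/II-2 aff ·: Ee
E/II-3 un I-1×I-2: ee
E/III-1 un II-2×II-1: ee
⇒ E over [I-1,I-2,II-1,II-2,II-3,III-1]: 4 consistent
Z/I-1 aff ·: Zz|ZZ
Z/I-2 aff ·: Zz|ZZ
Z/II-1 aff I-1×I-2: Zz|ZZ
Z/II-2 un ·: zz
Z/II-3 aff I-1×I-2: Zz|ZZ
Z/III-1 ? II-2×II-1: zz|Zz
⇒ Z over [I-1,I-2,II-1,II-2,II-3,III-1]: 19 consistent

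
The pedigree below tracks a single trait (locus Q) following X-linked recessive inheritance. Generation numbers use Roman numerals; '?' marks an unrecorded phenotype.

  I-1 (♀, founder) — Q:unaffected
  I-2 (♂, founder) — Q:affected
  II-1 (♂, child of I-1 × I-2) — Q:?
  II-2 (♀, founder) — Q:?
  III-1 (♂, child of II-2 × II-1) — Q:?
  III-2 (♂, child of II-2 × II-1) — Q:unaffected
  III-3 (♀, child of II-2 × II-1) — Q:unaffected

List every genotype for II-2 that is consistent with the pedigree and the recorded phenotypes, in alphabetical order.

Q/I-1 un ·: X^QX^Q|X^QX^q
Q/I-2 aff ·: X^qY
Q/II-1 ? I-1×I-2: X^QY|X^qY
Q/II-2 ? ·: X^QX^Q|X^QX^q
Q/III-1 ? II-2×II-1: X^QY|X^qY
Q/III-2 un II-2×II-1: X^QY
Q/III-3 un II-2×II-1: X^QX^Q|X^QX^q
⇒ Q over [I-1,I-2,II-1,II-2,III-1,III-2,III-3]: 13 consistent

II-2 ∈ {X^QX^Q, X^QX^q}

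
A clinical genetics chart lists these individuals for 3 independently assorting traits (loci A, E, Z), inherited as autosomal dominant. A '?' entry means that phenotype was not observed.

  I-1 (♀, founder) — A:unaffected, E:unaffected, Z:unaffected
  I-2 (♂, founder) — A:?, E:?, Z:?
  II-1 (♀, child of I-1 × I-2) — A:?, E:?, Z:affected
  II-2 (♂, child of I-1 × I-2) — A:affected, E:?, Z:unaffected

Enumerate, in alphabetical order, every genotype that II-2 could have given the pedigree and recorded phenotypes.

A/I-1 un ·: aa
A/I-2 ? ·: Aa|AA
A/II-1 ? I-1×I-2: aa|Aa
A/II-2 aff I-1×I-2: Aa
⇒ A over [I-1,I-2,II-1,II-2]: 3 consistent
E/I-1 un ·: ee
E/I-2 ? ·: ee|Ee|EE
E/II-1 ? I-1×I-2: ee|Ee
E/II-2 ? I-1×I-2: ee|Ee
⇒ E over [I-1,I-2,II-1,II-2]: 6 consistent
Z/I-1 un ·: zz
Z/I-2 ? ·: Zz
Z/II-1 aff I-1×I-2: Zz
Z/II-2 un I-1×I-2: zz
⇒ Z over [I-1,I-2,II-1,II-2]: 1 consistent

II-2 ∈ {Aa Ee zz, Aa ee zz}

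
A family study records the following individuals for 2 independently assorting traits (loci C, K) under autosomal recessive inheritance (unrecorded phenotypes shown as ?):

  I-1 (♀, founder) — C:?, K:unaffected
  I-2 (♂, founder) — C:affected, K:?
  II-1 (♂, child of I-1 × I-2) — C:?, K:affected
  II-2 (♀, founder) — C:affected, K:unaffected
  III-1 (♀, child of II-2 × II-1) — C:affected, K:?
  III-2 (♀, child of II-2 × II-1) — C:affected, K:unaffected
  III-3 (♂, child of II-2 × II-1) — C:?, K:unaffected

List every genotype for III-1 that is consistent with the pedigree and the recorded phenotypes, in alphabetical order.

III-1 ∈ {cc Kk, cc kk}

C/I-1 ? ·: CC|Cc|cc
C/I-2 aff ·: cc
C/II-1 ? I-1×I-2: Cc|cc
C/II-2 aff ·: cc
C/III-1 aff II-2×II-1: cc
C/III-2 aff II-2×II-1: cc
C/III-3 ? II-2×II-1: Cc|cc
⇒ C over [I-1,I-2,II-1,II-2,III-1,III-2,III-3]: 6 consistent
K/I-1 un ·: Kk
K/I-2 ? ·: Kk|kk
K/II-1 aff I-1×I-2: kk
K/II-2 un ·: KK|Kk
K/III-1 ? II-2×II-1: Kk|kk
K/III-2 un II-2×II-1: Kk
K/III-3 un II-2×II-1: Kk
⇒ K over [I-1,I-2,II-1,II-2,III-1,III-2,III-3]: 6 consistent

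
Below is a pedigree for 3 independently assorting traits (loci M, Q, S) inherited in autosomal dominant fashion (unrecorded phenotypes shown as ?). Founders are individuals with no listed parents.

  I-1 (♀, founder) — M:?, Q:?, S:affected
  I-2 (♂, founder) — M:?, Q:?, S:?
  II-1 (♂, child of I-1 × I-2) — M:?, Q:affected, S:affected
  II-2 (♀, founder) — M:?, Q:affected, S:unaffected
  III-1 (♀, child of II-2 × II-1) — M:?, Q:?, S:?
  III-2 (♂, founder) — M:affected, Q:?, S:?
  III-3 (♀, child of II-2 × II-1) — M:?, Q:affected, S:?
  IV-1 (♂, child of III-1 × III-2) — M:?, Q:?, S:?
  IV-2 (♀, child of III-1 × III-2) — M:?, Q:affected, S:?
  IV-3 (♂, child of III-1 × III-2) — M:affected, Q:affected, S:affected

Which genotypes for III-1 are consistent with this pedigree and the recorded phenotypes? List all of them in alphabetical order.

III-1 ∈ {MM QQ Ss, MM QQ ss, MM Qq Ss, MM Qq ss, MM qq Ss, MM qq ss, Mm QQ Ss, Mm QQ ss, Mm Qq Ss, Mm Qq ss, Mm qq Ss, Mm qq ss, mm QQ Ss, mm QQ ss, mm Qq Ss, mm Qq ss, mm qq Ss, mm qq ss}

M/I-1 ? ·: mm|Mm|MM
M/I-2 ? ·: mm|Mm|MM
M/II-1 ? I-1×I-2: mm|Mm|MM
M/II-2 ? ·: mm|Mm|MM
M/III-1 ? II-2×II-1: mm|Mm|MM
M/III-2 aff ·: Mm|MM
M/III-3 ? II-2×II-1: mm|Mm|MM
M/IV-1 ? III-1×III-2: mm|Mm|MM
M/IV-2 ? III-1×III-2: mm|Mm|MM
M/IV-3 aff III-1×III-2: Mm|MM
⇒ M over [I-1,I-2,II-1,II-2,III-1,III-2,III-3,IV-1,IV-2,IV-3]: 2556 consistent
Q/I-1 ? ·: qq|Qq|QQ
Q/I-2 ? ·: qq|Qq|QQ
Q/II-1 aff I-1×I-2: Qq|QQ
Q/II-2 aff ·: Qq|QQ
Q/III-1 ? II-2×II-1: qq|Qq|QQ
Q/III-2 ? ·: qq|Qq|QQ
Q/III-3 aff II-2×II-1: Qq|QQ
Q/IV-1 ? III-1×III-2: qq|Qq|QQ
Q/IV-2 aff III-1×III-2: Qq|QQ
Q/IV-3 aff III-1×III-2: Qq|QQ
⇒ Q over [I-1,I-2,II-1,II-2,III-1,III-2,III-3,IV-1,IV-2,IV-3]: 1234 consistent
S/I-1 aff ·: Ss|SS
S/I-2 ? ·: ss|Ss|SS
S/II-1 aff I-1×I-2: Ss|SS
S/II-2 un ·: ss
S/III-1 ? II-2×II-1: ss|Ss
S/III-2 ? ·: ss|Ss|SS
S/III-3 ? II-2×II-1: ss|Ss
S/IV-1 ? III-1×III-2: ss|Ss|SS
S/IV-2 ? III-1×III-2: ss|Ss|SS
S/IV-3 aff III-1×III-2: Ss|SS
⇒ S over [I-1,I-2,II-1,II-2,III-1,III-2,III-3,IV-1,IV-2,IV-3]: 470 consistent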